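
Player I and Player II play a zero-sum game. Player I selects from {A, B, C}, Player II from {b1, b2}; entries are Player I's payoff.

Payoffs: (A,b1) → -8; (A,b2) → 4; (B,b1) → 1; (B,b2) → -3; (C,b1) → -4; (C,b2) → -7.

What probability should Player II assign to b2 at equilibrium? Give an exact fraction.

9/16

Row minima: A → -8, B → -3, C → -7; maximin = -3.
Column maxima: b1 → 1, b2 → 4; minimax = 1.
-3 ≠ 1, so there is no saddle point; optimal play is mixed.
C is strictly dominated by B, so Player I never plays it.
On the remaining 2×2 (A, B vs b1, b2):
Let Player I play A with probability p. Expected payoff against b1: (-8)p + 1(1−p) = −9p + 1; against b2: 4p + (-3)(1−p) = 7p − 3.
Setting these equal: −9p + 1 = 7p − 3 ⇒ −16p = -4 ⇒ p = 1/4, and the value is (-9)·(1/4) + 1 = -5/4.
For Player II: with q = P(b1), equating A's and B's payoffs gives −12q + 4 = 4q − 3 ⇒ q = 7/16.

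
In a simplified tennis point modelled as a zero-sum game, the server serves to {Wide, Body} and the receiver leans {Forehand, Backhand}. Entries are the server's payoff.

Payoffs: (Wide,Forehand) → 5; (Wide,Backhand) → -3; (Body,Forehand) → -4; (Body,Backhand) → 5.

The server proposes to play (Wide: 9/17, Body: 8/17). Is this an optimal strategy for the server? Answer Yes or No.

Against Forehand this mix gives (9/17)·5 + (8/17)·(-4) = 13/17.
Against Backhand this mix gives (9/17)·(-3) + (8/17)·5 = 13/17.
All of the receiver's active replies (Forehand, Backhand) yield 13/17, and no column does worse for the server. The mix makes the receiver indifferent and guarantees 13/17, so it is optimal.

Yes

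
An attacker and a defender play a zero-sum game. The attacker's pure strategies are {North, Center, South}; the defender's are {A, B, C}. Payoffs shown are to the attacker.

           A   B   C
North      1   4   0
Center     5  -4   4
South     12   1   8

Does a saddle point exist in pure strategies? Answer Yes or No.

Row minima: North → 0, Center → -4, South → 1; maximin = 1.
Column maxima: A → 12, B → 4, C → 8; minimax = 4.
1 ≠ 4, so no pure-strategy equilibrium exists.

No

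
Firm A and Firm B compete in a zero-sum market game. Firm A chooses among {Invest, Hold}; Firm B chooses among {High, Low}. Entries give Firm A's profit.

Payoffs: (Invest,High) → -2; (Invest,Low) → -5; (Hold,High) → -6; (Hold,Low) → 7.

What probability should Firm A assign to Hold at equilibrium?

Row minima: Invest → -5, Hold → -6; maximin = -5.
Column maxima: High → -2, Low → 7; minimax = -2.
-5 ≠ -2, so there is no saddle point; optimal play is mixed.
Let Firm A play Invest with probability p. Expected payoff against High: (-2)p + (-6)(1−p) = 4p − 6; against Low: (-5)p + 7(1−p) = −12p + 7.
Setting these equal: 4p − 6 = −12p + 7 ⇒ 16p = 13 ⇒ p = 13/16, and the value is (4)·(13/16) − 6 = -11/4.
For Firm B: with q = P(High), equating Invest's and Hold's payoffs gives 3q − 5 = −13q + 7 ⇒ q = 3/4.

3/16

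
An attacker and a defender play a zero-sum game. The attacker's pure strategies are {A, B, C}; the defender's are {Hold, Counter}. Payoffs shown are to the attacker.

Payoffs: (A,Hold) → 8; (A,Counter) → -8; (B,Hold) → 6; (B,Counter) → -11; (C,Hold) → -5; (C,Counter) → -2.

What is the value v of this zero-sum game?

-56/19

Row minima: A → -8, B → -11, C → -5; maximin = -5.
Column maxima: Hold → 8, Counter → -2; minimax = -2.
-5 ≠ -2, so there is no saddle point; optimal play is mixed.
B is strictly dominated by A, so the attacker never plays it.
On the remaining 2×2 (A, C vs Hold, Counter):
Let the attacker play A with probability p. Expected payoff against Hold: 8p + (-5)(1−p) = 13p − 5; against Counter: (-8)p + (-2)(1−p) = −6p − 2.
Setting these equal: 13p − 5 = −6p − 2 ⇒ 19p = 3 ⇒ p = 3/19, and the value is (13)·(3/19) − 5 = -56/19.
For the defender: with q = P(Hold), equating A's and C's payoffs gives 16q − 8 = −3q − 2 ⇒ q = 6/19.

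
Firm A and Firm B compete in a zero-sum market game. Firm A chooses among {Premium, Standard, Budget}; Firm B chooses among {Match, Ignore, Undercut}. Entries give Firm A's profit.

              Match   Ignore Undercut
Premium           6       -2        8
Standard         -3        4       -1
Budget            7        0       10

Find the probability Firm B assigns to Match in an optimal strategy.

Row minima: Premium → -2, Standard → -3, Budget → 0; maximin = 0.
Column maxima: Match → 7, Ignore → 4, Undercut → 10; minimax = 4.
0 ≠ 4, so there is no saddle point; optimal play is mixed.
Premium is strictly dominated by Budget, so Firm A never plays it.
Undercut is strictly dominated by Match (it gives Firm A strictly more in every row), so Firm B never plays it.
On the remaining 2×2 (Standard, Budget vs Match, Ignore):
Let Firm A play Standard with probability p. Expected payoff against Match: (-3)p + 7(1−p) = −10p + 7; against Ignore: 4p + 0(1−p) = 4p.
Setting these equal: −10p + 7 = 4p ⇒ −14p = -7 ⇒ p = 1/2, and the value is (-10)·(1/2) + 7 = 2.
For Firm B: with q = P(Match), equating Standard's and Budget's payoffs gives −7q + 4 = 7q ⇒ q = 2/7.

2/7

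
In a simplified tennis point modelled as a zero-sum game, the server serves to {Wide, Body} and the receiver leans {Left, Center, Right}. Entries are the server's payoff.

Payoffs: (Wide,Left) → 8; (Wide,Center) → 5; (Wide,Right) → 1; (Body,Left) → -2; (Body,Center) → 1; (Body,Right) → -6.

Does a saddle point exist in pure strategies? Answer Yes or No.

Yes

Row minima: Wide → 1, Body → -6; maximin = 1.
Column maxima: Left → 8, Center → 5, Right → 1; minimax = 1.
maximin = minimax = 1, so a saddle point exists.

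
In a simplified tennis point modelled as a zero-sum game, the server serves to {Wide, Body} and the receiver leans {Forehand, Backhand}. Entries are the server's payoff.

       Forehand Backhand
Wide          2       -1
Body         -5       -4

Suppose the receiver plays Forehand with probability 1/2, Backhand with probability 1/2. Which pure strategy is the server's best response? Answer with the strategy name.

Wide

Expected payoff of Wide: (1/2)·2 + (1/2)·(-1) = 1/2.
Expected payoff of Body: (1/2)·(-5) + (1/2)·(-4) = -9/2.
The largest is 1/2, so the server's best response is Wide.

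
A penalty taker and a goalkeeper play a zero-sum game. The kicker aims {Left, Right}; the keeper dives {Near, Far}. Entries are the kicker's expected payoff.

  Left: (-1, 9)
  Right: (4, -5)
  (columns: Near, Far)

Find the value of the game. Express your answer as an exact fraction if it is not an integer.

31/19

Row minima: Left → -1, Right → -5; maximin = -1.
Column maxima: Near → 4, Far → 9; minimax = 4.
-1 ≠ 4, so there is no saddle point; optimal play is mixed.
Let the kicker play Left with probability p. Expected payoff against Near: (-1)p + 4(1−p) = −5p + 4; against Far: 9p + (-5)(1−p) = 14p − 5.
Setting these equal: −5p + 4 = 14p − 5 ⇒ −19p = -9 ⇒ p = 9/19, and the value is (-5)·(9/19) + 4 = 31/19.
For the keeper: with q = P(Near), equating Left's and Right's payoffs gives −10q + 9 = 9q − 5 ⇒ q = 14/19.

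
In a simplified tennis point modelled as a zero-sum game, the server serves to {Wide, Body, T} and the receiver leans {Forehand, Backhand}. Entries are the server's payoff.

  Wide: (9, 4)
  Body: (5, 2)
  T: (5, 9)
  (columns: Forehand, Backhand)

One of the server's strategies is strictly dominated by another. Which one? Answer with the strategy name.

Body

Wide gives a strictly higher payoff than Body against every column: 9 > 5, 4 > 2.
So Body is strictly dominated and the server never plays it.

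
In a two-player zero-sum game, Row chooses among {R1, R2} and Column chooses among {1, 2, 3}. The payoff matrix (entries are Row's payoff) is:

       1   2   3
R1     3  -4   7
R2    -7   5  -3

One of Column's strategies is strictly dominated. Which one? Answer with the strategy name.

3

1 holds Row's payoff strictly below 3 in every row: 3 < 7, -7 < -3.
So 3 is strictly dominated for Column.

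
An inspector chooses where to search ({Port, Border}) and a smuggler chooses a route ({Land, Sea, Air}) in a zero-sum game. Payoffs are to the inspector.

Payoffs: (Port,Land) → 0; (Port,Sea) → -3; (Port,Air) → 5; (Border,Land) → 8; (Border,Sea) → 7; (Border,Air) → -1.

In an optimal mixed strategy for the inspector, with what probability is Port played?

Row minima: Port → -3, Border → -1; maximin = -1.
Column maxima: Land → 8, Sea → 7, Air → 5; minimax = 5.
-1 ≠ 5, so there is no saddle point; optimal play is mixed.
Land is strictly dominated by Sea (it gives the inspector strictly more in every row), so the smuggler never plays it.
On the remaining 2×2 (Port, Border vs Sea, Air):
Let the inspector play Port with probability p. Expected payoff against Sea: (-3)p + 7(1−p) = −10p + 7; against Air: 5p + (-1)(1−p) = 6p − 1.
Setting these equal: −10p + 7 = 6p − 1 ⇒ −16p = -8 ⇒ p = 1/2, and the value is (-10)·(1/2) + 7 = 2.
For the smuggler: with q = P(Sea), equating Port's and Border's payoffs gives −8q + 5 = 8q − 1 ⇒ q = 3/8.

1/2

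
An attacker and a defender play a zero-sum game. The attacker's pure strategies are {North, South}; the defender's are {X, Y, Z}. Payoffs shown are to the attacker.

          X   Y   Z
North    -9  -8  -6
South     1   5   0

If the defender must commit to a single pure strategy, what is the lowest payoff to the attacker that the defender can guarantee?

Column maxima: X → 1, Y → 5, Z → 0.
The smallest of these is 0.

0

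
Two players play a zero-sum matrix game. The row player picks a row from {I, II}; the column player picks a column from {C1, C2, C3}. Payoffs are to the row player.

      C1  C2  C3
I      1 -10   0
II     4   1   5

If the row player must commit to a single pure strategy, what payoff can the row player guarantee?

Row minima: I → -10, II → 1.
The best of these is 1.

1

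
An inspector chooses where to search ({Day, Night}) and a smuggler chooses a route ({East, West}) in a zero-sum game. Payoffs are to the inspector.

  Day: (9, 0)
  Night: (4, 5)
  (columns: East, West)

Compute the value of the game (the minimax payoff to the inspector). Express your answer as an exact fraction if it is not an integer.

Row minima: Day → 0, Night → 4; maximin = 4.
Column maxima: East → 9, West → 5; minimax = 5.
4 ≠ 5, so there is no saddle point; optimal play is mixed.
Let the inspector play Day with probability p. Expected payoff against East: 9p + 4(1−p) = 5p + 4; against West: 0p + 5(1−p) = −5p + 5.
Setting these equal: 5p + 4 = −5p + 5 ⇒ 10p = 1 ⇒ p = 1/10, and the value is (5)·(1/10) + 4 = 9/2.
For the smuggler: with q = P(East), equating Day's and Night's payoffs gives 9q = −q + 5 ⇒ q = 1/2.

9/2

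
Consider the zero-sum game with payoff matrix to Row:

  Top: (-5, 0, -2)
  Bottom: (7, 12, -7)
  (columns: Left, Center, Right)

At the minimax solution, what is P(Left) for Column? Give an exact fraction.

5/17

Row minima: Top → -5, Bottom → -7; maximin = -5.
Column maxima: Left → 7, Center → 12, Right → -2; minimax = -2.
-5 ≠ -2, so there is no saddle point; optimal play is mixed.
Center is strictly dominated by Left (it gives Row strictly more in every row), so Column never plays it.
On the remaining 2×2 (Top, Bottom vs Left, Right):
Let Row play Top with probability p. Expected payoff against Left: (-5)p + 7(1−p) = −12p + 7; against Right: (-2)p + (-7)(1−p) = 5p − 7.
Setting these equal: −12p + 7 = 5p − 7 ⇒ −17p = -14 ⇒ p = 14/17, and the value is (-12)·(14/17) + 7 = -49/17.
For Column: with q = P(Left), equating Top's and Bottom's payoffs gives −3q − 2 = 14q − 7 ⇒ q = 5/17.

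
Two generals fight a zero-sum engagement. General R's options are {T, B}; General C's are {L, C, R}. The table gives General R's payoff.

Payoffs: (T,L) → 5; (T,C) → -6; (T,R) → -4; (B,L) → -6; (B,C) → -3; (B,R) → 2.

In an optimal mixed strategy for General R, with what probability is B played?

11/14

Row minima: T → -6, B → -6; maximin = -6.
Column maxima: L → 5, C → -3, R → 2; minimax = -3.
-6 ≠ -3, so there is no saddle point; optimal play is mixed.
R is strictly dominated by C (it gives General R strictly more in every row), so General C never plays it.
On the remaining 2×2 (T, B vs L, C):
Let General R play T with probability p. Expected payoff against L: 5p + (-6)(1−p) = 11p − 6; against C: (-6)p + (-3)(1−p) = −3p − 3.
Setting these equal: 11p − 6 = −3p − 3 ⇒ 14p = 3 ⇒ p = 3/14, and the value is (11)·(3/14) − 6 = -51/14.
For General C: with q = P(L), equating T's and B's payoffs gives 11q − 6 = −3q − 3 ⇒ q = 3/14.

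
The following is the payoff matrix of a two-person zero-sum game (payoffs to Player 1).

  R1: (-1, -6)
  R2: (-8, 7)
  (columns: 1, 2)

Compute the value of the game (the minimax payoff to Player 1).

Row minima: R1 → -6, R2 → -8; maximin = -6.
Column maxima: 1 → -1, 2 → 7; minimax = -1.
-6 ≠ -1, so there is no saddle point; optimal play is mixed.
Let Player 1 play R1 with probability p. Expected payoff against 1: (-1)p + (-8)(1−p) = 7p − 8; against 2: (-6)p + 7(1−p) = −13p + 7.
Setting these equal: 7p − 8 = −13p + 7 ⇒ 20p = 15 ⇒ p = 3/4, and the value is (7)·(3/4) − 8 = -11/4.
For Player 2: with q = P(1), equating R1's and R2's payoffs gives 5q − 6 = −15q + 7 ⇒ q = 13/20.

-11/4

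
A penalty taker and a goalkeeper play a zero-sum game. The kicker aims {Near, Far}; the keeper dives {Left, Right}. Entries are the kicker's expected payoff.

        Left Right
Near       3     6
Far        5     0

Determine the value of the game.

Row minima: Near → 3, Far → 0; maximin = 3.
Column maxima: Left → 5, Right → 6; minimax = 5.
3 ≠ 5, so there is no saddle point; optimal play is mixed.
Let the kicker play Near with probability p. Expected payoff against Left: 3p + 5(1−p) = −2p + 5; against Right: 6p + 0(1−p) = 6p.
Setting these equal: −2p + 5 = 6p ⇒ −8p = -5 ⇒ p = 5/8, and the value is (-2)·(5/8) + 5 = 15/4.
For the keeper: with q = P(Left), equating Near's and Far's payoffs gives −3q + 6 = 5q ⇒ q = 3/4.

15/4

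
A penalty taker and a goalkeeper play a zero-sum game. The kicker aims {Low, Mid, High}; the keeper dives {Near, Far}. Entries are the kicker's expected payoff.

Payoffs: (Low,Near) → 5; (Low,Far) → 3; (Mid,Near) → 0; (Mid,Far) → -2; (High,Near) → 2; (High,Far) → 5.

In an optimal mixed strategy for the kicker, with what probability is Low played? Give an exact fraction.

Row minima: Low → 3, Mid → -2, High → 2; maximin = 3.
Column maxima: Near → 5, Far → 5; minimax = 5.
3 ≠ 5, so there is no saddle point; optimal play is mixed.
Mid is strictly dominated by Low, so the kicker never plays it.
On the remaining 2×2 (Low, High vs Near, Far):
Let the kicker play Low with probability p. Expected payoff against Near: 5p + 2(1−p) = 3p + 2; against Far: 3p + 5(1−p) = −2p + 5.
Setting these equal: 3p + 2 = −2p + 5 ⇒ 5p = 3 ⇒ p = 3/5, and the value is (3)·(3/5) + 2 = 19/5.
For the keeper: with q = P(Near), equating Low's and High's payoffs gives 2q + 3 = −3q + 5 ⇒ q = 2/5.

3/5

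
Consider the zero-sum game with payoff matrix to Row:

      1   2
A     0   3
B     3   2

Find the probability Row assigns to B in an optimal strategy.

3/4

Row minima: A → 0, B → 2; maximin = 2.
Column maxima: 1 → 3, 2 → 3; minimax = 3.
2 ≠ 3, so there is no saddle point; optimal play is mixed.
Let Row play A with probability p. Expected payoff against 1: 0p + 3(1−p) = −3p + 3; against 2: 3p + 2(1−p) = p + 2.
Setting these equal: −3p + 3 = p + 2 ⇒ −4p = -1 ⇒ p = 1/4, and the value is (-3)·(1/4) + 3 = 9/4.
For Column: with q = P(1), equating A's and B's payoffs gives −3q + 3 = q + 2 ⇒ q = 1/4.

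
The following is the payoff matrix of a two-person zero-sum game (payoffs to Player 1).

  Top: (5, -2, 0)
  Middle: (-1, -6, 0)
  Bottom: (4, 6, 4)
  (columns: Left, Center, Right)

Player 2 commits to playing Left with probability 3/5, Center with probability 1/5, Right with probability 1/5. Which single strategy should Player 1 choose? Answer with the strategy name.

Bottom

Expected payoff of Top: (3/5)·5 + (1/5)·(-2) + (1/5)·0 = 13/5.
Expected payoff of Middle: (3/5)·(-1) + (1/5)·(-6) + (1/5)·0 = -9/5.
Expected payoff of Bottom: (3/5)·4 + (1/5)·6 + (1/5)·4 = 22/5.
The largest is 22/5, so Player 1's best response is Bottom.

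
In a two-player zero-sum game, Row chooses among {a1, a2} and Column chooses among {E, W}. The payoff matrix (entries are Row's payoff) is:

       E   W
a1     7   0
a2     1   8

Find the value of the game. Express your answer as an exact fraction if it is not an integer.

Row minima: a1 → 0, a2 → 1; maximin = 1.
Column maxima: E → 7, W → 8; minimax = 7.
1 ≠ 7, so there is no saddle point; optimal play is mixed.
Let Row play a1 with probability p. Expected payoff against E: 7p + 1(1−p) = 6p + 1; against W: 0p + 8(1−p) = −8p + 8.
Setting these equal: 6p + 1 = −8p + 8 ⇒ 14p = 7 ⇒ p = 1/2, and the value is (6)·(1/2) + 1 = 4.
For Column: with q = P(E), equating a1's and a2's payoffs gives 7q = −7q + 8 ⇒ q = 4/7.

4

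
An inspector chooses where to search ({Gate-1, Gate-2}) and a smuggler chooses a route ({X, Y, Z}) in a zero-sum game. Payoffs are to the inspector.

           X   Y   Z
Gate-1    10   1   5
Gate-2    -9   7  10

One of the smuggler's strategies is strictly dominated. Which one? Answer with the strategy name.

Y holds the inspector's payoff strictly below Z in every row: 1 < 5, 7 < 10.
So Z is strictly dominated for the smuggler.

Z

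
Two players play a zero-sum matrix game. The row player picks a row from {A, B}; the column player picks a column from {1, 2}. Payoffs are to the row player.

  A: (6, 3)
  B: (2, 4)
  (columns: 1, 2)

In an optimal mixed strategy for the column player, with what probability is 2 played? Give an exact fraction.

4/5

Row minima: A → 3, B → 2; maximin = 3.
Column maxima: 1 → 6, 2 → 4; minimax = 4.
3 ≠ 4, so there is no saddle point; optimal play is mixed.
Let the row player play A with probability p. Expected payoff against 1: 6p + 2(1−p) = 4p + 2; against 2: 3p + 4(1−p) = −p + 4.
Setting these equal: 4p + 2 = −p + 4 ⇒ 5p = 2 ⇒ p = 2/5, and the value is (4)·(2/5) + 2 = 18/5.
For the column player: with q = P(1), equating A's and B's payoffs gives 3q + 3 = −2q + 4 ⇒ q = 1/5.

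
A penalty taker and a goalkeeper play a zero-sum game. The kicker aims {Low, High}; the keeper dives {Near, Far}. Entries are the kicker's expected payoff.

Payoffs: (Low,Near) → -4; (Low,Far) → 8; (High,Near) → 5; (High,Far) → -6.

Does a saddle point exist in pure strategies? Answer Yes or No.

No

Row minima: Low → -4, High → -6; maximin = -4.
Column maxima: Near → 5, Far → 8; minimax = 5.
-4 ≠ 5, so no pure-strategy equilibrium exists.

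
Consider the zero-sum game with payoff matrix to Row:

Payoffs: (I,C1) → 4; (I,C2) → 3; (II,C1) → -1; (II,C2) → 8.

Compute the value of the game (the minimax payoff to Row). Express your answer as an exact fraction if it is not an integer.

7/2

Row minima: I → 3, II → -1; maximin = 3.
Column maxima: C1 → 4, C2 → 8; minimax = 4.
3 ≠ 4, so there is no saddle point; optimal play is mixed.
Let Row play I with probability p. Expected payoff against C1: 4p + (-1)(1−p) = 5p − 1; against C2: 3p + 8(1−p) = −5p + 8.
Setting these equal: 5p − 1 = −5p + 8 ⇒ 10p = 9 ⇒ p = 9/10, and the value is (5)·(9/10) − 1 = 7/2.
For Column: with q = P(C1), equating I's and II's payoffs gives q + 3 = −9q + 8 ⇒ q = 1/2.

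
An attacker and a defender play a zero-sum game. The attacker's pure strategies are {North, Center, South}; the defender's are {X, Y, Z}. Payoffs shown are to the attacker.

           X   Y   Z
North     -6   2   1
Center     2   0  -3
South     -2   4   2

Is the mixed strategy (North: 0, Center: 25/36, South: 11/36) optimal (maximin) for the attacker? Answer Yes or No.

Against X this mix gives (25/36)·2 + (11/36)·(-2) = 7/9.
Against Y this mix gives (25/36)·0 + (11/36)·4 = 11/9.
Against Z this mix gives (25/36)·(-3) + (11/36)·2 = -53/36.
The defender will play Z, holding the attacker to -53/36. Shifting weight toward the row that does better against Z would raise this floor (the equalizing mix achieves -2/9 against both Z and X), so the proposed strategy is not optimal.

No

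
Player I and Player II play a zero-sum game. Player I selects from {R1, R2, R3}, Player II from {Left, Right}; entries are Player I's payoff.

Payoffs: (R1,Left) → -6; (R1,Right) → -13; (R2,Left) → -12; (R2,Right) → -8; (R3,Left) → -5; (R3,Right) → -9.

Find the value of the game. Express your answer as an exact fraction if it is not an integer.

Row minima: R1 → -13, R2 → -12, R3 → -9; maximin = -9.
Column maxima: Left → -5, Right → -8; minimax = -8.
-9 ≠ -8, so there is no saddle point; optimal play is mixed.
R1 is strictly dominated by R3, so Player I never plays it.
On the remaining 2×2 (R2, R3 vs Left, Right):
Let Player I play R2 with probability p. Expected payoff against Left: (-12)p + (-5)(1−p) = −7p − 5; against Right: (-8)p + (-9)(1−p) = p − 9.
Setting these equal: −7p − 5 = p − 9 ⇒ −8p = -4 ⇒ p = 1/2, and the value is (-7)·(1/2) − 5 = -17/2.
For Player II: with q = P(Left), equating R2's and R3's payoffs gives −4q − 8 = 4q − 9 ⇒ q = 1/8.

-17/2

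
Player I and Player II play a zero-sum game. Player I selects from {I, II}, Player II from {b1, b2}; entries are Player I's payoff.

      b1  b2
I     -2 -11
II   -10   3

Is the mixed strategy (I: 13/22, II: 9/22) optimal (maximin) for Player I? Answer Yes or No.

Yes

Against b1 this mix gives (13/22)·(-2) + (9/22)·(-10) = -58/11.
Against b2 this mix gives (13/22)·(-11) + (9/22)·3 = -58/11.
All of Player II's active replies (b1, b2) yield -58/11, and no column does worse for Player I. The mix makes Player II indifferent and guarantees -58/11, so it is optimal.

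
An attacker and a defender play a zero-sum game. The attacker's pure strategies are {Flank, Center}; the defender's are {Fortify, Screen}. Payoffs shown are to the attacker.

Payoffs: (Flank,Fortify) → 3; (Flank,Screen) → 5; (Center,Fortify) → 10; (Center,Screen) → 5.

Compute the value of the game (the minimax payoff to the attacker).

5

Row minima: Flank → 3, Center → 5; maximin = 5.
Column maxima: Fortify → 10, Screen → 5; minimax = 5.
Since maximin = minimax = 5, there is a saddle point and the value is 5.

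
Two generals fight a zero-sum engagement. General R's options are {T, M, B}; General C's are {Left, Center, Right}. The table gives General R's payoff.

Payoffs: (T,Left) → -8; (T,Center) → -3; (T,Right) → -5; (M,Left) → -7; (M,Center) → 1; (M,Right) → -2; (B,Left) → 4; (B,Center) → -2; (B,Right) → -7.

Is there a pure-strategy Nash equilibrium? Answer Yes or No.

Row minima: T → -8, M → -7, B → -7; maximin = -7.
Column maxima: Left → 4, Center → 1, Right → -2; minimax = -2.
-7 ≠ -2, so no pure-strategy equilibrium exists.

No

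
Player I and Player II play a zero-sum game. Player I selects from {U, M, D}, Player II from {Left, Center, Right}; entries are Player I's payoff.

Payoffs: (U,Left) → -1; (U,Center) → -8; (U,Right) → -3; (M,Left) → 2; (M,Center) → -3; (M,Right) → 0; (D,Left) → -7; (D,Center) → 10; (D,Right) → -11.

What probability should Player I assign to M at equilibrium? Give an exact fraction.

Row minima: U → -8, M → -3, D → -11; maximin = -3.
Column maxima: Left → 2, Center → 10, Right → 0; minimax = 0.
-3 ≠ 0, so there is no saddle point; optimal play is mixed.
U is strictly dominated by M, so Player I never plays it.
Left is strictly dominated by Right (it gives Player I strictly more in every row), so Player II never plays it.
On the remaining 2×2 (M, D vs Center, Right):
Let Player I play M with probability p. Expected payoff against Center: (-3)p + 10(1−p) = −13p + 10; against Right: 0p + (-11)(1−p) = 11p − 11.
Setting these equal: −13p + 10 = 11p − 11 ⇒ −24p = -21 ⇒ p = 7/8, and the value is (-13)·(7/8) + 10 = -11/8.
For Player II: with q = P(Center), equating M's and D's payoffs gives −3q = 21q − 11 ⇒ q = 11/24.

7/8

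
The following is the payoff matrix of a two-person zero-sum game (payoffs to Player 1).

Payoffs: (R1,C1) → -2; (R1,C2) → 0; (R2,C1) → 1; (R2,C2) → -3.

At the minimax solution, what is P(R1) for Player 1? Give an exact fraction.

Row minima: R1 → -2, R2 → -3; maximin = -2.
Column maxima: C1 → 1, C2 → 0; minimax = 0.
-2 ≠ 0, so there is no saddle point; optimal play is mixed.
Let Player 1 play R1 with probability p. Expected payoff against C1: (-2)p + 1(1−p) = −3p + 1; against C2: 0p + (-3)(1−p) = 3p − 3.
Setting these equal: −3p + 1 = 3p − 3 ⇒ −6p = -4 ⇒ p = 2/3, and the value is (-3)·(2/3) + 1 = -1.
For Player 2: with q = P(C1), equating R1's and R2's payoffs gives −2q = 4q − 3 ⇒ q = 1/2.

2/3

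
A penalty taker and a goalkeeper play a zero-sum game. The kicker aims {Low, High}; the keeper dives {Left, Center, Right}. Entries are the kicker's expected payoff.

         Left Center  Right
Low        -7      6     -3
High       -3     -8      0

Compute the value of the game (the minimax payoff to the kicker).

Row minima: Low → -7, High → -8; maximin = -7.
Column maxima: Left → -3, Center → 6, Right → 0; minimax = -3.
-7 ≠ -3, so there is no saddle point; optimal play is mixed.
Right is strictly dominated by Left (it gives the kicker strictly more in every row), so the keeper never plays it.
On the remaining 2×2 (Low, High vs Left, Center):
Let the kicker play Low with probability p. Expected payoff against Left: (-7)p + (-3)(1−p) = −4p − 3; against Center: 6p + (-8)(1−p) = 14p − 8.
Setting these equal: −4p − 3 = 14p − 8 ⇒ −18p = -5 ⇒ p = 5/18, and the value is (-4)·(5/18) − 3 = -37/9.
For the keeper: with q = P(Left), equating Low's and High's payoffs gives −13q + 6 = 5q − 8 ⇒ q = 7/9.

-37/9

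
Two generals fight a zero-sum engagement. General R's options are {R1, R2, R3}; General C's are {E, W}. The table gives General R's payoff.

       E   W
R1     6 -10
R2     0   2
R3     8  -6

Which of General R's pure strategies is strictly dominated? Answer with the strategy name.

R1

R3 gives a strictly higher payoff than R1 against every column: 8 > 6, -6 > -10.
So R1 is strictly dominated and General R never plays it.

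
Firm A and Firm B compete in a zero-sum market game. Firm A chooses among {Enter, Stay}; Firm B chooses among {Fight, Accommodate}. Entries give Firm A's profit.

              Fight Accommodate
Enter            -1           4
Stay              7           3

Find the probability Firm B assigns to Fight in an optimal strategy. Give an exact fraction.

Row minima: Enter → -1, Stay → 3; maximin = 3.
Column maxima: Fight → 7, Accommodate → 4; minimax = 4.
3 ≠ 4, so there is no saddle point; optimal play is mixed.
Let Firm A play Enter with probability p. Expected payoff against Fight: (-1)p + 7(1−p) = −8p + 7; against Accommodate: 4p + 3(1−p) = p + 3.
Setting these equal: −8p + 7 = p + 3 ⇒ −9p = -4 ⇒ p = 4/9, and the value is (-8)·(4/9) + 7 = 31/9.
For Firm B: with q = P(Fight), equating Enter's and Stay's payoffs gives −5q + 4 = 4q + 3 ⇒ q = 1/9.

1/9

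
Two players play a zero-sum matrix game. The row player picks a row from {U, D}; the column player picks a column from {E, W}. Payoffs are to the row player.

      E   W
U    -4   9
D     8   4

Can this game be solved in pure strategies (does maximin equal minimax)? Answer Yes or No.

No

Row minima: U → -4, D → 4; maximin = 4.
Column maxima: E → 8, W → 9; minimax = 8.
4 ≠ 8, so no pure-strategy equilibrium exists.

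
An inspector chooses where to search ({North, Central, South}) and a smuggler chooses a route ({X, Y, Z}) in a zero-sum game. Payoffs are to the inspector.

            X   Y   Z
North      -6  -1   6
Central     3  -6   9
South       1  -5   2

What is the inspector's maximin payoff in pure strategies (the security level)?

-5

Row minima: North → -6, Central → -6, South → -5.
The best of these is -5.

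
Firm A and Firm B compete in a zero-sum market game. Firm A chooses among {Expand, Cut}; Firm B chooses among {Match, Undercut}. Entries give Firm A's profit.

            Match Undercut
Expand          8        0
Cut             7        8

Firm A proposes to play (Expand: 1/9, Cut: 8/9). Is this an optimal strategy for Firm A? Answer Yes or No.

Yes

Against Match this mix gives (1/9)·8 + (8/9)·7 = 64/9.
Against Undercut this mix gives (1/9)·0 + (8/9)·8 = 64/9.
All of Firm B's active replies (Match, Undercut) yield 64/9, and no column does worse for Firm A. The mix makes Firm B indifferent and guarantees 64/9, so it is optimal.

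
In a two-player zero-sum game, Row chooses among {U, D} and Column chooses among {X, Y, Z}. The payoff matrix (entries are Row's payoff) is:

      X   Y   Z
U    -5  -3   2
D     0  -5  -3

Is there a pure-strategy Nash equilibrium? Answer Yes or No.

Row minima: U → -5, D → -5; maximin = -5.
Column maxima: X → 0, Y → -3, Z → 2; minimax = -3.
-5 ≠ -3, so no pure-strategy equilibrium exists.

No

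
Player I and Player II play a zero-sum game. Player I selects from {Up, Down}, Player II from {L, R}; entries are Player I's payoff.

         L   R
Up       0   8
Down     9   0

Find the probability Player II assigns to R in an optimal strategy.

9/17

Row minima: Up → 0, Down → 0; maximin = 0.
Column maxima: L → 9, R → 8; minimax = 8.
0 ≠ 8, so there is no saddle point; optimal play is mixed.
Let Player I play Up with probability p. Expected payoff against L: 0p + 9(1−p) = −9p + 9; against R: 8p + 0(1−p) = 8p.
Setting these equal: −9p + 9 = 8p ⇒ −17p = -9 ⇒ p = 9/17, and the value is (-9)·(9/17) + 9 = 72/17.
For Player II: with q = P(L), equating Up's and Down's payoffs gives −8q + 8 = 9q ⇒ q = 8/17.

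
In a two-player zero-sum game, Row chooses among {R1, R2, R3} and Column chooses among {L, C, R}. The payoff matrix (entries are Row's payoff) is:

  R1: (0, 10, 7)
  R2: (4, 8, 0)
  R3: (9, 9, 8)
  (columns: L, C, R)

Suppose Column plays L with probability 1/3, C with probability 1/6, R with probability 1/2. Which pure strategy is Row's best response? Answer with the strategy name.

R3

Expected payoff of R1: (1/3)·0 + (1/6)·10 + (1/2)·7 = 31/6.
Expected payoff of R2: (1/3)·4 + (1/6)·8 + (1/2)·0 = 8/3.
Expected payoff of R3: (1/3)·9 + (1/6)·9 + (1/2)·8 = 17/2.
The largest is 17/2, so Row's best response is R3.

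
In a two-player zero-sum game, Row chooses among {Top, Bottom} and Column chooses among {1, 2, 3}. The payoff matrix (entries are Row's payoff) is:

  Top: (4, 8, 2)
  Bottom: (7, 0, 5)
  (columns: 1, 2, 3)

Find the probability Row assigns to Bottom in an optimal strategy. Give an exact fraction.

Row minima: Top → 2, Bottom → 0; maximin = 2.
Column maxima: 1 → 7, 2 → 8, 3 → 5; minimax = 5.
2 ≠ 5, so there is no saddle point; optimal play is mixed.
1 is strictly dominated by 3 (it gives Row strictly more in every row), so Column never plays it.
On the remaining 2×2 (Top, Bottom vs 2, 3):
Let Row play Top with probability p. Expected payoff against 2: 8p + 0(1−p) = 8p; against 3: 2p + 5(1−p) = −3p + 5.
Setting these equal: 8p = −3p + 5 ⇒ 11p = 5 ⇒ p = 5/11, and the value is (8)·(5/11) = 40/11.
For Column: with q = P(2), equating Top's and Bottom's payoffs gives 6q + 2 = −5q + 5 ⇒ q = 3/11.

6/11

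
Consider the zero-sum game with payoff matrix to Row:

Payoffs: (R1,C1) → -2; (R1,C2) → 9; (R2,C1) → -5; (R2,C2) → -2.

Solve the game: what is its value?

-2

Row minima: R1 → -2, R2 → -5; maximin = -2.
Column maxima: C1 → -2, C2 → 9; minimax = -2.
Since maximin = minimax = -2, there is a saddle point and the value is -2.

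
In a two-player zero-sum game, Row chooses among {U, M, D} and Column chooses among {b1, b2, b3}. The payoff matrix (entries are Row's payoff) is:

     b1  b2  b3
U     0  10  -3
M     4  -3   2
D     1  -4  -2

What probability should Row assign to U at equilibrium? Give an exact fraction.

Row minima: U → -3, M → -3, D → -4; maximin = -3.
Column maxima: b1 → 4, b2 → 10, b3 → 2; minimax = 2.
-3 ≠ 2, so there is no saddle point; optimal play is mixed.
D is strictly dominated by M, so Row never plays it.
b1 is strictly dominated by b3 (it gives Row strictly more in every row), so Column never plays it.
On the remaining 2×2 (U, M vs b2, b3):
Let Row play U with probability p. Expected payoff against b2: 10p + (-3)(1−p) = 13p − 3; against b3: (-3)p + 2(1−p) = −5p + 2.
Setting these equal: 13p − 3 = −5p + 2 ⇒ 18p = 5 ⇒ p = 5/18, and the value is (13)·(5/18) − 3 = 11/18.
For Column: with q = P(b2), equating U's and M's payoffs gives 13q − 3 = −5q + 2 ⇒ q = 5/18.

5/18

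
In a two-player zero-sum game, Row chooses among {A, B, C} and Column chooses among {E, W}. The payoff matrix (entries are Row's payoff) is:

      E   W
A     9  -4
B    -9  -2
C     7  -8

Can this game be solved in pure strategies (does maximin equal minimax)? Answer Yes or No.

No

Row minima: A → -4, B → -9, C → -8; maximin = -4.
Column maxima: E → 9, W → -2; minimax = -2.
-4 ≠ -2, so no pure-strategy equilibrium exists.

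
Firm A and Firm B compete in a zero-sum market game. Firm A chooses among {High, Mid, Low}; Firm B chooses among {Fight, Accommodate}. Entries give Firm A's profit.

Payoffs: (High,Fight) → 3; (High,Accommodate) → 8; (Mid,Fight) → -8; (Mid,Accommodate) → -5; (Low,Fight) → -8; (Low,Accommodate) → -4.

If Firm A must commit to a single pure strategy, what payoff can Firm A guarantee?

Row minima: High → 3, Mid → -8, Low → -8.
The best of these is 3.

3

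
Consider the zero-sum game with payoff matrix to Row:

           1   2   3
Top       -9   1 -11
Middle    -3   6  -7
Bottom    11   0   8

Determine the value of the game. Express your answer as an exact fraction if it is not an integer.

16/7

Row minima: Top → -11, Middle → -7, Bottom → 0; maximin = 0.
Column maxima: 1 → 11, 2 → 6, 3 → 8; minimax = 6.
0 ≠ 6, so there is no saddle point; optimal play is mixed.
Top is strictly dominated by Middle, so Row never plays it.
1 is strictly dominated by 3 (it gives Row strictly more in every row), so Column never plays it.
On the remaining 2×2 (Middle, Bottom vs 2, 3):
Let Row play Middle with probability p. Expected payoff against 2: 6p + 0(1−p) = 6p; against 3: (-7)p + 8(1−p) = −15p + 8.
Setting these equal: 6p = −15p + 8 ⇒ 21p = 8 ⇒ p = 8/21, and the value is (6)·(8/21) = 16/7.
For Column: with q = P(2), equating Middle's and Bottom's payoffs gives 13q − 7 = −8q + 8 ⇒ q = 5/7.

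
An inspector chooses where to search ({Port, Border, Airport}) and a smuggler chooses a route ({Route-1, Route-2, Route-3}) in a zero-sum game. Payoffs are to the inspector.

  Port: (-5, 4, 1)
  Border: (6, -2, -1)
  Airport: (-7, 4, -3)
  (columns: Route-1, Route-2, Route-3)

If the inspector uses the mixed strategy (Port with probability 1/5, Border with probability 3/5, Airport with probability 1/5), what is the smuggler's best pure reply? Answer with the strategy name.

Route-3

If the smuggler plays Route-1, the inspector's expected payoff is (1/5)·(-5) + (3/5)·6 + (1/5)·(-7) = 6/5.
If the smuggler plays Route-2, the inspector's expected payoff is (1/5)·4 + (3/5)·(-2) + (1/5)·4 = 2/5.
If the smuggler plays Route-3, the inspector's expected payoff is (1/5)·1 + (3/5)·(-1) + (1/5)·(-3) = -1.
The smuggler minimizes the inspector's payoff; the smallest is -1, so the best response is Route-3.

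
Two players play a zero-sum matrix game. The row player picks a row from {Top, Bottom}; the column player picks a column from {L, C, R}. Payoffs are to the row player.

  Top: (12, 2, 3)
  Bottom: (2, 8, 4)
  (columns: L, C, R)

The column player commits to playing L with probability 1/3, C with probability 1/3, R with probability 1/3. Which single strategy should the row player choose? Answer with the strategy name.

Expected payoff of Top: (1/3)·12 + (1/3)·2 + (1/3)·3 = 17/3.
Expected payoff of Bottom: (1/3)·2 + (1/3)·8 + (1/3)·4 = 14/3.
The largest is 17/3, so the row player's best response is Top.

Top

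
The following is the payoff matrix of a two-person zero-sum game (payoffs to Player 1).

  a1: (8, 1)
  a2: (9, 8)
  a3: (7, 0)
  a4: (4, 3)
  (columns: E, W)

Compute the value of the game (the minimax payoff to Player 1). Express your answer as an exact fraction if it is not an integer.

8

Row minima: a1 → 1, a2 → 8, a3 → 0, a4 → 3; maximin = 8.
Column maxima: E → 9, W → 8; minimax = 8.
Since maximin = minimax = 8, there is a saddle point and the value is 8.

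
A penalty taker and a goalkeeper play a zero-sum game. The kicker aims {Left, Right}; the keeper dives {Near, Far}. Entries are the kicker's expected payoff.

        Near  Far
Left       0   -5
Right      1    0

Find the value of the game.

0

Row minima: Left → -5, Right → 0; maximin = 0.
Column maxima: Near → 1, Far → 0; minimax = 0.
Since maximin = minimax = 0, there is a saddle point and the value is 0.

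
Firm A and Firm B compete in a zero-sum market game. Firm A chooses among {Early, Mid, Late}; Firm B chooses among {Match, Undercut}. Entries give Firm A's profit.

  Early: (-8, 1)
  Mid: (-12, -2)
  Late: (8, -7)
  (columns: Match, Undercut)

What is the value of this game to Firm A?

Row minima: Early → -8, Mid → -12, Late → -7; maximin = -7.
Column maxima: Match → 8, Undercut → 1; minimax = 1.
-7 ≠ 1, so there is no saddle point; optimal play is mixed.
Mid is strictly dominated by Early, so Firm A never plays it.
On the remaining 2×2 (Early, Late vs Match, Undercut):
Let Firm A play Early with probability p. Expected payoff against Match: (-8)p + 8(1−p) = −16p + 8; against Undercut: 1p + (-7)(1−p) = 8p − 7.
Setting these equal: −16p + 8 = 8p − 7 ⇒ −24p = -15 ⇒ p = 5/8, and the value is (-16)·(5/8) + 8 = -2.
For Firm B: with q = P(Match), equating Early's and Late's payoffs gives −9q + 1 = 15q − 7 ⇒ q = 1/3.

-2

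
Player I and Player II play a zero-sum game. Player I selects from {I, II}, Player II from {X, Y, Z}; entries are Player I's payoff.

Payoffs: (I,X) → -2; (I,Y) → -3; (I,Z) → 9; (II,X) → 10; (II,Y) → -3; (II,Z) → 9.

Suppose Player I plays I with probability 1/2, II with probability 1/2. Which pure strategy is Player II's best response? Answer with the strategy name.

Y

If Player II plays X, Player I's expected payoff is (1/2)·(-2) + (1/2)·10 = 4.
If Player II plays Y, Player I's expected payoff is (1/2)·(-3) + (1/2)·(-3) = -3.
If Player II plays Z, Player I's expected payoff is (1/2)·9 + (1/2)·9 = 9.
Player II minimizes Player I's payoff; the smallest is -3, so the best response is Y.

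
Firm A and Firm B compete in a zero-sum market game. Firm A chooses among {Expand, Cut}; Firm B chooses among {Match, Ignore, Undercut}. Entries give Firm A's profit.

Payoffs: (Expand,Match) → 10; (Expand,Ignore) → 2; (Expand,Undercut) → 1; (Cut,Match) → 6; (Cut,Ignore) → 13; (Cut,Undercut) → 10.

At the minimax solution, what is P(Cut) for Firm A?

Row minima: Expand → 1, Cut → 6; maximin = 6.
Column maxima: Match → 10, Ignore → 13, Undercut → 10; minimax = 10.
6 ≠ 10, so there is no saddle point; optimal play is mixed.
Ignore is strictly dominated by Undercut (it gives Firm A strictly more in every row), so Firm B never plays it.
On the remaining 2×2 (Expand, Cut vs Match, Undercut):
Let Firm A play Expand with probability p. Expected payoff against Match: 10p + 6(1−p) = 4p + 6; against Undercut: 1p + 10(1−p) = −9p + 10.
Setting these equal: 4p + 6 = −9p + 10 ⇒ 13p = 4 ⇒ p = 4/13, and the value is (4)·(4/13) + 6 = 94/13.
For Firm B: with q = P(Match), equating Expand's and Cut's payoffs gives 9q + 1 = −4q + 10 ⇒ q = 9/13.

9/13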